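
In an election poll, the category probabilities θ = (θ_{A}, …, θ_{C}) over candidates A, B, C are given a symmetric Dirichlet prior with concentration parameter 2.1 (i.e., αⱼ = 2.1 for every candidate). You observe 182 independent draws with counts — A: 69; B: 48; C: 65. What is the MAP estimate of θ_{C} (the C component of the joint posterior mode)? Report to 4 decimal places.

0.3567

The Dirichlet prior is conjugate to the Multinomial likelihood: each posterior αⱼ = prior αⱼ + observed count nⱼ.
Posterior concentration: (71.1, 50.1, 67.1), total = 188.3.
Joint mode component: (α_{C}−1)/(Σα−K) = 66.1/185.3 = 0.3567.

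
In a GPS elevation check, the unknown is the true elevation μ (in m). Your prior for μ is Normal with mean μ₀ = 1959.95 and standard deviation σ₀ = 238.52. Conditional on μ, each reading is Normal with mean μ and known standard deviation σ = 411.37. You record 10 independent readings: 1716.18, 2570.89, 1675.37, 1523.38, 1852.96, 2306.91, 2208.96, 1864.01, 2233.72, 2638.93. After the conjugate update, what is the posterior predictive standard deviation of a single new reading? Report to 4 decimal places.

426.9288

For Normal data with known variance σ², a Normal(μ₀, σ₀²) prior on μ is conjugate. Posterior precision = 1/σ₀² + n/σ²; posterior mean is the precision-weighted average of μ₀ and x̄.
σ₀² = 238.52² = 56891.7904, σ² = 411.37² = 169225.2769; σ² + n·σ₀² = 169225.2769 + 10·56891.7904 = 738143.1809.
Posterior precision = 1/σ₀² + n/σ² = 1/56891.7904 + 10/169225.2769 = (σ² + n·σ₀²)/(σ₀²σ²) = 738143.1809/(56891.7904·169225.2769); posterior variance σₙ² = σ₀²σ²/(σ² + n·σ₀²) = 56891.7904·169225.2769/738143.1809 = 13042.901747.
Predictive variance for one new observation = σₙ² + σ² = 56891.7904·169225.2769/738143.1809 + 169225.2769 = σ²·(σ₀² + 738143.1809)/738143.1809 = 169225.2769·795034.9713/738143.1809 = 182268.178647; SD = √(169225.2769·795034.9713/738143.1809) = 426.9288.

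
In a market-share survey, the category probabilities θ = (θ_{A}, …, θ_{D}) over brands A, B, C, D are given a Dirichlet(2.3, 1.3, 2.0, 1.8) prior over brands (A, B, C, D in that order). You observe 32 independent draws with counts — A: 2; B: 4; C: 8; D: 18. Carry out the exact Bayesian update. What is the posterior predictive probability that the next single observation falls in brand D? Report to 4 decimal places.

0.5025

The Dirichlet prior is conjugate to the Multinomial likelihood: each posterior αⱼ = prior αⱼ + observed count nⱼ.
Posterior concentration: (4.3, 5.3, 10.0, 19.8), total = 39.4.
P(next = D | data) = α_{D}/Σα = 0.5025.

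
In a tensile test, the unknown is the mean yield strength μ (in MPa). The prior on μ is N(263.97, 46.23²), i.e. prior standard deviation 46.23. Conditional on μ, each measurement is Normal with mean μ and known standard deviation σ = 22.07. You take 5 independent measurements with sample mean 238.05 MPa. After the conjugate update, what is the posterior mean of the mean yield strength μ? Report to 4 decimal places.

For Normal data with known variance σ², a Normal(μ₀, σ₀²) prior on μ is conjugate. Posterior precision = 1/σ₀² + n/σ²; posterior mean is the precision-weighted average of μ₀ and x̄.
n·x̄ = 5·238.05 = 1190.25.
σ₀² = 46.23² = 2137.2129, σ² = 22.07² = 487.0849; σ² + n·σ₀² = 487.0849 + 5·2137.2129 = 11173.1494.
Posterior mean = (μ₀/σ₀² + n·x̄/σ²)/(1/σ₀² + n/σ²) = (σ²·μ₀ + σ₀²·n·x̄)/(σ² + n·σ₀²) = (487.0849·263.97 + 2137.2129·1190.25)/11173.1494 = 2672393.455278/11173.1494 = 239.1800.

239.1800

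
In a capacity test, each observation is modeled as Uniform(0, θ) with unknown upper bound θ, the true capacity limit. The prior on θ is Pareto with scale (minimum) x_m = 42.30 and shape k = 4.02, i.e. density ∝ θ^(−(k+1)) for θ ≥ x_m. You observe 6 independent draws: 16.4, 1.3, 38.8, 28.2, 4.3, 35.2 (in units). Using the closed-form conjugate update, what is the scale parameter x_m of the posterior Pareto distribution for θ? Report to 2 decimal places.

A Pareto(scale x_m, shape k) prior on the upper bound θ of Uniform(0, θ) is conjugate: posterior is Pareto(max(x_m, max xᵢ), k + n).
Sample maximum = 38.8; prior scale x_m = 42.30 → posterior scale = max = 42.30.
Posterior shape = 4.02 + 6 = 10.02.
Posterior scale x_m = 42.30.

42.30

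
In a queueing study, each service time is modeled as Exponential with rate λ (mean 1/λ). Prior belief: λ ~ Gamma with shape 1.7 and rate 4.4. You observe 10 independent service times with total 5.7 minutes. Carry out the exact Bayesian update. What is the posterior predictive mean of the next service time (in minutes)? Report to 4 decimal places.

0.9439

With a Gamma(shape α, rate β) prior on the exponential rate λ, the posterior after n observations with total T = Σxᵢ is Gamma(α+n, β+T).
Posterior: Gamma(1.7+10, 4.4+5.7) = Gamma(11.7, 10.1).
The predictive distribution for the next observation is Lomax; its mean is β/(α−1) = 10.1/10.7 = 0.9439.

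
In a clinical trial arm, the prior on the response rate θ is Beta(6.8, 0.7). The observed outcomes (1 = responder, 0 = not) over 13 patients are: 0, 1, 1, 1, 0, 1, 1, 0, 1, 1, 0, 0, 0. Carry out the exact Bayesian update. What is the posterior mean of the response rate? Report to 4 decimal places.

The Beta prior is conjugate to a Binomial/Bernoulli likelihood; the update adds successes to α and failures to β.
Posterior: Beta(α+k, β+n−k) = Beta(6.8+7, 0.7+6) = Beta(13.8, 6.7).
Posterior mean = α/(α+β) = 13.8/20.5 = 0.6732.

0.6732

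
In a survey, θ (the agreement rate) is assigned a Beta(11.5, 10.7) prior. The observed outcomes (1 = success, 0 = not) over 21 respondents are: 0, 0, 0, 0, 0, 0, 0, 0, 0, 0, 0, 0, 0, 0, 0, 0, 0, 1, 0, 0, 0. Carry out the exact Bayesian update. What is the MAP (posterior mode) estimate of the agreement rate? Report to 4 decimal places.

0.2791

The Beta prior is conjugate to a Binomial/Bernoulli likelihood; the update adds successes to α and failures to β.
Posterior: Beta(α+k, β+n−k) = Beta(11.5+1, 10.7+20) = Beta(12.5, 30.7).
Mode of Beta(a,b) for a,b>1 is (a−1)/(a+b−2) = 11.5/41.2 = 0.2791.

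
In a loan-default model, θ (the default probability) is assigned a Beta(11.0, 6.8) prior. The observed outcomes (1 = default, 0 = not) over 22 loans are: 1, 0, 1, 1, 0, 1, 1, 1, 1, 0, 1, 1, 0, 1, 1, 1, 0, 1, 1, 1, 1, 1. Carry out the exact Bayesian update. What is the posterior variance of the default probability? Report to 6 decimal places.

0.005112

The Beta prior is conjugate to a Binomial/Bernoulli likelihood; the update adds successes to α and failures to β.
Posterior: Beta(α+k, β+n−k) = Beta(11.0+17, 6.8+5) = Beta(28.0, 11.8).
Var = αβ/((α+β)²(α+β+1)) = 28.0·11.8/(39.8²·40.8) = 0.005112.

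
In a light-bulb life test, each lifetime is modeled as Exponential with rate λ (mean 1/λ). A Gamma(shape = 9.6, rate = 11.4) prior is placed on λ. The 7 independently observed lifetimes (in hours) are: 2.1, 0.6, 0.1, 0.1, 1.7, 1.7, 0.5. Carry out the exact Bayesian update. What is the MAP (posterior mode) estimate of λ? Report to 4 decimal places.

0.8571

With a Gamma(shape α, rate β) prior on the exponential rate λ, the posterior after n observations with total T = Σxᵢ is Gamma(α+n, β+T).
Sum of observations T = 6.8 hours; n = 7.
Posterior: Gamma(9.6+7, 11.4+6.8) = Gamma(16.6, 18.2).
Mode = (α−1)/β = 0.8571.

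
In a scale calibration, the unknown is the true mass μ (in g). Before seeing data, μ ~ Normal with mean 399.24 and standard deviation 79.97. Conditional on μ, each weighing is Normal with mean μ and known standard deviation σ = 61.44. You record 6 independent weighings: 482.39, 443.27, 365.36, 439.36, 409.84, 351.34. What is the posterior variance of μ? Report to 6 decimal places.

572.795278

For Normal data with known variance σ², a Normal(μ₀, σ₀²) prior on μ is conjugate. Posterior precision = 1/σ₀² + n/σ²; posterior mean is the precision-weighted average of μ₀ and x̄.
σ₀² = 79.97² = 6395.2009, σ² = 61.44² = 3774.8736; σ² + n·σ₀² = 3774.8736 + 6·6395.2009 = 42146.079.
Posterior precision = 1/σ₀² + n/σ² = 1/6395.2009 + 6/3774.8736 = (σ² + n·σ₀²)/(σ₀²σ²) = 42146.079/(6395.2009·3774.8736); posterior variance σₙ² = σ₀²σ²/(σ² + n·σ₀²) = 6395.2009·3774.8736/42146.079 = 572.795278.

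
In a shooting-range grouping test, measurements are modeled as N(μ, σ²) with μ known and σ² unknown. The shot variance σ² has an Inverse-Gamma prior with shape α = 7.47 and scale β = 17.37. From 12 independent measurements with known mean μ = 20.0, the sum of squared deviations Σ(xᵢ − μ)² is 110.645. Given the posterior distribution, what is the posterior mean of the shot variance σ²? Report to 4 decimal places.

With known mean μ and an Inverse-Gamma(α, β) prior on σ², the Normal likelihood is conjugate: posterior is Inv-Gamma(α + n/2, β + Σ(xᵢ−μ)²/2).
Posterior: Inv-Gamma(7.47 + 12/2, 17.37 + 110.645/2) = Inv-Gamma(13.47, 72.6925).
E[σ²|data] = β/(α−1) = 72.6925/12.47 = 5.8294.

5.8294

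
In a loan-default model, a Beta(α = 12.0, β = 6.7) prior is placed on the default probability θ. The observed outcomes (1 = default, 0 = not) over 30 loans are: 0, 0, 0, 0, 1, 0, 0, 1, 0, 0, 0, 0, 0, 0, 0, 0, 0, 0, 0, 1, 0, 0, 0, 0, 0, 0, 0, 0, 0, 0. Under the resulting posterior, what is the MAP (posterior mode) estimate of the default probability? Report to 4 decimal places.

The Beta prior is conjugate to a Binomial/Bernoulli likelihood; the update adds successes to α and failures to β.
Posterior: Beta(α+k, β+n−k) = Beta(12.0+3, 6.7+27) = Beta(15.0, 33.7).
Mode of Beta(a,b) for a,b>1 is (a−1)/(a+b−2) = 14.0/46.7 = 0.2998.

0.2998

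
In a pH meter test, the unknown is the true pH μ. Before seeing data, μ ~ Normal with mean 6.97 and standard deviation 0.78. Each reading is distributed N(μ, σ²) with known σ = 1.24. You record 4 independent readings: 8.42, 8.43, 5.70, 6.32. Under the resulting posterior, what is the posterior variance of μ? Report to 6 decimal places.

0.235565

For Normal data with known variance σ², a Normal(μ₀, σ₀²) prior on μ is conjugate. Posterior precision = 1/σ₀² + n/σ²; posterior mean is the precision-weighted average of μ₀ and x̄.
σ₀² = 0.78² = 0.6084, σ² = 1.24² = 1.5376; σ² + n·σ₀² = 1.5376 + 4·0.6084 = 3.9712.
Posterior precision = 1/σ₀² + n/σ² = 1/0.6084 + 4/1.5376 = (σ² + n·σ₀²)/(σ₀²σ²) = 3.9712/(0.6084·1.5376); posterior variance σₙ² = σ₀²σ²/(σ² + n·σ₀²) = 0.6084·1.5376/3.9712 = 0.235565.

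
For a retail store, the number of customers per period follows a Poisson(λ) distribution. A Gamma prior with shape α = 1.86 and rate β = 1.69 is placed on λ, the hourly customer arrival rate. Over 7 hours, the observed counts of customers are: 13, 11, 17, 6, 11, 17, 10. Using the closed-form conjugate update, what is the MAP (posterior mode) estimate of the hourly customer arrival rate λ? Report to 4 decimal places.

With a Gamma(shape α, rate β) prior, the Poisson likelihood is conjugate: the posterior is Gamma(α + ΣXᵢ, β + n).
Sum of counts S = 85 over n = 7 hours.
Posterior: Gamma(α+S, β+n) = Gamma(1.86+85, 1.69+7) = Gamma(86.86, 8.69).
Mode of Gamma(α,β) for α≥1 is (α−1)/β = 85.86/8.69 = 9.8803.

9.8803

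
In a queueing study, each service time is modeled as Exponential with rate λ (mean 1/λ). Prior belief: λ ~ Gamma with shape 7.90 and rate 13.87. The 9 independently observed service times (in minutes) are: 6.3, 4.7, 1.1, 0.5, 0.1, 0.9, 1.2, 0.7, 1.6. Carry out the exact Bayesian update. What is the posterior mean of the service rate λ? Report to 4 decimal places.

0.5457

With a Gamma(shape α, rate β) prior on the exponential rate λ, the posterior after n observations with total T = Σxᵢ is Gamma(α+n, β+T).
Sum of observations T = 17.1 minutes; n = 9.
Posterior: Gamma(7.90+9, 13.87+17.1) = Gamma(16.90, 30.97).
Posterior mean of λ = α/β = 16.90/30.97 = 0.5457.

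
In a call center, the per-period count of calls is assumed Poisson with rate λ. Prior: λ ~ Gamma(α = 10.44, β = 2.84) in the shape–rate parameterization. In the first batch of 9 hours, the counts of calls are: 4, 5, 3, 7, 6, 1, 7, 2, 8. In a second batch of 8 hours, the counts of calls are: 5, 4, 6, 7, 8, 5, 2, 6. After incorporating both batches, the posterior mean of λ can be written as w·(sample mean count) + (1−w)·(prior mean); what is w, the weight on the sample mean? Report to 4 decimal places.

With a Gamma(shape α, rate β) prior, the Poisson likelihood is conjugate: the posterior is Gamma(α + ΣXᵢ, β + n).
Total number of hours: n = 9 + 8 = 17.
Posterior mean = (α₀+S)/(β₀+n) = [n/(β₀+n)]·(S/n) + [β₀/(β₀+n)]·(α₀/β₀), so only n and β₀ enter the weight.
Weight on data w = n/(β₀+n) = 17/(2.84+17) = 17/19.84 = 0.8569.

0.8569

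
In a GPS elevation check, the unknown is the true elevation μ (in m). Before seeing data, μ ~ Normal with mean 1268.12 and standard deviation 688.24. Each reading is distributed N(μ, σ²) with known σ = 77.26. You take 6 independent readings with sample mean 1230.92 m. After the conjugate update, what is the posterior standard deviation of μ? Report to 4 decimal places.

For Normal data with known variance σ², a Normal(μ₀, σ₀²) prior on μ is conjugate. Posterior precision = 1/σ₀² + n/σ²; posterior mean is the precision-weighted average of μ₀ and x̄.
σ₀² = 688.24² = 473674.2976, σ² = 77.26² = 5969.1076; σ² + n·σ₀² = 5969.1076 + 6·473674.2976 = 2848014.8932.
Posterior precision = 1/σ₀² + n/σ² = 1/473674.2976 + 6/5969.1076 = (σ² + n·σ₀²)/(σ₀²σ²) = 2848014.8932/(473674.2976·5969.1076); posterior variance σₙ² = σ₀²σ²/(σ² + n·σ₀²) = 473674.2976·5969.1076/2848014.8932 = 992.766174.
Posterior SD = √σₙ² = √(473674.2976·5969.1076/2848014.8932) = 31.5082.

31.5082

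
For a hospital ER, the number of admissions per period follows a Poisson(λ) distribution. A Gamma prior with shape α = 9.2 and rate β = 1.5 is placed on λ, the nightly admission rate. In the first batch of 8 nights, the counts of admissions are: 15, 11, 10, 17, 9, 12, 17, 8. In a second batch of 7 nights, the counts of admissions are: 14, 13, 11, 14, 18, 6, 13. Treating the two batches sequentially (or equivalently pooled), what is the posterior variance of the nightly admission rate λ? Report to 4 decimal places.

With a Gamma(shape α, rate β) prior, the Poisson likelihood is conjugate: the posterior is Gamma(α + ΣXᵢ, β + n).
Batch 1: sum of counts S = 99 over n = 8 nights.
After batch 1: Gamma(α+S, β+n) = Gamma(9.2+99, 1.5+8) = Gamma(108.2, 9.5).
Batch 2: sum of counts S = 89 over n = 7 nights.
After batch 2: Gamma(α+S, β+n) = Gamma(108.2+89, 9.5+7) = Gamma(197.2, 16.5).
Var = α/β² = 197.2/16.5² = 0.7243.

0.7243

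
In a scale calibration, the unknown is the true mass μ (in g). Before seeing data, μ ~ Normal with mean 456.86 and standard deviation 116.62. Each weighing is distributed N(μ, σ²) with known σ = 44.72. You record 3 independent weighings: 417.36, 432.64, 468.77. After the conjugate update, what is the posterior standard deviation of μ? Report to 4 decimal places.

For Normal data with known variance σ², a Normal(μ₀, σ₀²) prior on μ is conjugate. Posterior precision = 1/σ₀² + n/σ²; posterior mean is the precision-weighted average of μ₀ and x̄.
σ₀² = 116.62² = 13600.2244, σ² = 44.72² = 1999.8784; σ² + n·σ₀² = 1999.8784 + 3·13600.2244 = 42800.5516.
Posterior precision = 1/σ₀² + n/σ² = 1/13600.2244 + 3/1999.8784 = (σ² + n·σ₀²)/(σ₀²σ²) = 42800.5516/(13600.2244·1999.8784); posterior variance σₙ² = σ₀²σ²/(σ² + n·σ₀²) = 13600.2244·1999.8784/42800.5516 = 635.477675.
Posterior SD = √σₙ² = √(13600.2244·1999.8784/42800.5516) = 25.2087.

25.2087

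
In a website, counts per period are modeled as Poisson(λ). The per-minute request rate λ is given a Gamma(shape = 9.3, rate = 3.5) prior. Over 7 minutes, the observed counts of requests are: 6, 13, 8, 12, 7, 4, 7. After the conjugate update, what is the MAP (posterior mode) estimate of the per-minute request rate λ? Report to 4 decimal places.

With a Gamma(shape α, rate β) prior, the Poisson likelihood is conjugate: the posterior is Gamma(α + ΣXᵢ, β + n).
Sum of counts S = 57 over n = 7 minutes.
Posterior: Gamma(α+S, β+n) = Gamma(9.3+57, 3.5+7) = Gamma(66.3, 10.5).
Mode of Gamma(α,β) for α≥1 is (α−1)/β = 65.3/10.5 = 6.2190.

6.2190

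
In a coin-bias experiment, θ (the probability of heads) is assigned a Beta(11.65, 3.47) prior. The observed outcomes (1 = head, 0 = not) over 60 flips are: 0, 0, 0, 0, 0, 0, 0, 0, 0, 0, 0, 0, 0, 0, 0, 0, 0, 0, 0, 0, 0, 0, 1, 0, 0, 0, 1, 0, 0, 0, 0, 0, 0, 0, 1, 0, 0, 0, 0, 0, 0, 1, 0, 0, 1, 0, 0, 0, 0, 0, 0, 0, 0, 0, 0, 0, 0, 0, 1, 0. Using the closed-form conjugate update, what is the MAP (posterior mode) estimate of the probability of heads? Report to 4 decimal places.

0.2277

The Beta prior is conjugate to a Binomial/Bernoulli likelihood; the update adds successes to α and failures to β.
Posterior: Beta(α+k, β+n−k) = Beta(11.65+6, 3.47+54) = Beta(17.65, 57.47).
Mode of Beta(a,b) for a,b>1 is (a−1)/(a+b−2) = 16.65/73.12 = 0.2277.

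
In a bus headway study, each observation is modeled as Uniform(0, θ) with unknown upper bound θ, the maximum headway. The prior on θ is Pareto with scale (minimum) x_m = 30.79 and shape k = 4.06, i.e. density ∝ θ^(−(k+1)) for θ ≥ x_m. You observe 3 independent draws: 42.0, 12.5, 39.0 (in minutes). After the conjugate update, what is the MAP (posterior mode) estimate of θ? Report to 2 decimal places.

A Pareto(scale x_m, shape k) prior on the upper bound θ of Uniform(0, θ) is conjugate: posterior is Pareto(max(x_m, max xᵢ), k + n).
Sample maximum = 42.0; prior scale x_m = 30.79 → posterior scale = max = 42.00.
Posterior shape = 4.06 + 3 = 7.06.
The Pareto density is decreasing on [x_m, ∞), so the mode is x_m = 42.00.

42.00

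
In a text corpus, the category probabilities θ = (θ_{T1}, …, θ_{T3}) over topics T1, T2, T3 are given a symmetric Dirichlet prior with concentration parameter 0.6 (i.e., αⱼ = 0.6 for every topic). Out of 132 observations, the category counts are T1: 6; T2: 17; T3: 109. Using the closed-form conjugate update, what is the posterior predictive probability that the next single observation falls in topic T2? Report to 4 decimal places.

The Dirichlet prior is conjugate to the Multinomial likelihood: each posterior αⱼ = prior αⱼ + observed count nⱼ.
Posterior concentration: (6.6, 17.6, 109.6), total = 133.8.
P(next = T2 | data) = α_{T2}/Σα = 0.1315.

0.1315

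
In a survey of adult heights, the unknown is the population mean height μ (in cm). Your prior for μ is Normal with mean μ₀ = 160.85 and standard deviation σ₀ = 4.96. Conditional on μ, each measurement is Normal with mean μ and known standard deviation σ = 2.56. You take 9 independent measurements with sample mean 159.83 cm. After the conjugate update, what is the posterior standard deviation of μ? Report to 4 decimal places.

0.8410

For Normal data with known variance σ², a Normal(μ₀, σ₀²) prior on μ is conjugate. Posterior precision = 1/σ₀² + n/σ²; posterior mean is the precision-weighted average of μ₀ and x̄.
σ₀² = 4.96² = 24.6016, σ² = 2.56² = 6.5536; σ² + n·σ₀² = 6.5536 + 9·24.6016 = 227.968.
Posterior precision = 1/σ₀² + n/σ² = 1/24.6016 + 9/6.5536 = (σ² + n·σ₀²)/(σ₀²σ²) = 227.968/(24.6016·6.5536); posterior variance σₙ² = σ₀²σ²/(σ² + n·σ₀²) = 24.6016·6.5536/227.968 = 0.707244.
Posterior SD = √σₙ² = √(24.6016·6.5536/227.968) = 0.8410.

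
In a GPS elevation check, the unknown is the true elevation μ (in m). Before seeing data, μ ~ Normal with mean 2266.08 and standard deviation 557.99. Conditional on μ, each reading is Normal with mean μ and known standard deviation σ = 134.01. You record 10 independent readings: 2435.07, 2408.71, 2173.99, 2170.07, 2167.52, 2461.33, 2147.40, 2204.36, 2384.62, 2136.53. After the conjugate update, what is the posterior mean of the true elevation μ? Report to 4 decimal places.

For Normal data with known variance σ², a Normal(μ₀, σ₀²) prior on μ is conjugate. Posterior precision = 1/σ₀² + n/σ²; posterior mean is the precision-weighted average of μ₀ and x̄.
Σxᵢ = 2435.07 + 2408.71 + 2173.99 + 2170.07 + 2167.52 + 2461.33 + 2147.40 + 2204.36 + 2384.62 + 2136.53 = 22689.6, so n·x̄ = 22689.6.
σ₀² = 557.99² = 311352.8401, σ² = 134.01² = 17958.6801; σ² + n·σ₀² = 17958.6801 + 10·311352.8401 = 3131487.0811.
Posterior mean = (μ₀/σ₀² + n·x̄/σ²)/(1/σ₀² + n/σ²) = (σ²·μ₀ + σ₀²·n·x̄)/(σ² + n·σ₀²) = (17958.6801·2266.08 + 311352.8401·22689.6)/3131487.0811 = 7105167206.533968/3131487.0811 = 2268.9435.

2268.9435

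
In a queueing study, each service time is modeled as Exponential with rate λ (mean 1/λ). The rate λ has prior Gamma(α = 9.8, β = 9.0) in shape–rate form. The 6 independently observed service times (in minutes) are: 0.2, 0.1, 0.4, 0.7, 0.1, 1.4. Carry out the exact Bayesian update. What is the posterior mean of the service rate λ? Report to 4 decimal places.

With a Gamma(shape α, rate β) prior on the exponential rate λ, the posterior after n observations with total T = Σxᵢ is Gamma(α+n, β+T).
Sum of observations T = 2.9 minutes; n = 6.
Posterior: Gamma(9.8+6, 9.0+2.9) = Gamma(15.8, 11.9).
Posterior mean of λ = α/β = 15.8/11.9 = 1.3277.

1.3277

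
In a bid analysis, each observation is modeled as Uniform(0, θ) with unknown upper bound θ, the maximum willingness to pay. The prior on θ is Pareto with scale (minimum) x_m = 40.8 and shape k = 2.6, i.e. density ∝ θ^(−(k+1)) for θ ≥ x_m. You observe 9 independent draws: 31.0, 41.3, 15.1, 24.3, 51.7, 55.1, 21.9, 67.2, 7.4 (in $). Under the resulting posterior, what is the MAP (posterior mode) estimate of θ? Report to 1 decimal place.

67.2

A Pareto(scale x_m, shape k) prior on the upper bound θ of Uniform(0, θ) is conjugate: posterior is Pareto(max(x_m, max xᵢ), k + n).
Sample maximum = 67.2; prior scale x_m = 40.8 → posterior scale = max = 67.2.
Posterior shape = 2.6 + 9 = 11.6.
The Pareto density is decreasing on [x_m, ∞), so the mode is x_m = 67.2.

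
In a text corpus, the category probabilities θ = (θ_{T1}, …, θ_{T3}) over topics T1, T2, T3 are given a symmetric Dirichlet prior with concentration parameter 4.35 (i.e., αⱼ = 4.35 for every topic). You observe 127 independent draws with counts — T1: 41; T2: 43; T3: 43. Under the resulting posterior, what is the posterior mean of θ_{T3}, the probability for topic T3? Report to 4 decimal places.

0.3381

The Dirichlet prior is conjugate to the Multinomial likelihood: each posterior αⱼ = prior αⱼ + observed count nⱼ.
Posterior concentration: (45.35, 47.35, 47.35), total = 140.05.
E[θ_{T3}|data] = α_{T3}/Σα = 47.35/140.05 = 0.3381.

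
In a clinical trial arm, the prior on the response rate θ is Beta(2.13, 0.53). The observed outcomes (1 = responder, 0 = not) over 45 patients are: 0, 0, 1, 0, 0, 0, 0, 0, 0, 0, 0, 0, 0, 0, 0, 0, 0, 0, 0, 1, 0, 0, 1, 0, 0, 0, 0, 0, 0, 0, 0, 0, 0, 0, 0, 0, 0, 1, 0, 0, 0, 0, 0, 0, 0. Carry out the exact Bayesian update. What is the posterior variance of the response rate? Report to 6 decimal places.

The Beta prior is conjugate to a Binomial/Bernoulli likelihood; the update adds successes to α and failures to β.
Posterior: Beta(α+k, β+n−k) = Beta(2.13+4, 0.53+41) = Beta(6.13, 41.53).
Var = αβ/((α+β)²(α+β+1)) = 6.13·41.53/(47.66²·48.66) = 0.002303.

0.002303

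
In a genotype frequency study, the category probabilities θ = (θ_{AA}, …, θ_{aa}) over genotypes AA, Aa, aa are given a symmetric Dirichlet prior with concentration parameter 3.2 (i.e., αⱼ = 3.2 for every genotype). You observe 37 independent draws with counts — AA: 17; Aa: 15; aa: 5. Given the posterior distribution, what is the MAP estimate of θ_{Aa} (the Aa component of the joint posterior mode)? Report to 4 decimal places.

The Dirichlet prior is conjugate to the Multinomial likelihood: each posterior αⱼ = prior αⱼ + observed count nⱼ.
Posterior concentration: (20.2, 18.2, 8.2), total = 46.6.
Joint mode component: (α_{Aa}−1)/(Σα−K) = 17.2/43.6 = 0.3945.

0.3945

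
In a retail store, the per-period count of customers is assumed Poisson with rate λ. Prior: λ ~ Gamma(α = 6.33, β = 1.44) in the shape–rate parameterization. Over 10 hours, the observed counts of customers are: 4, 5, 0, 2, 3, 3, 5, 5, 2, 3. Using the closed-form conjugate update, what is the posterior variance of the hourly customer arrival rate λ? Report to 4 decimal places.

With a Gamma(shape α, rate β) prior, the Poisson likelihood is conjugate: the posterior is Gamma(α + ΣXᵢ, β + n).
Sum of counts S = 32 over n = 10 hours.
Posterior: Gamma(α+S, β+n) = Gamma(6.33+32, 1.44+10) = Gamma(38.33, 11.44).
Var = α/β² = 38.33/11.44² = 0.2929.

0.2929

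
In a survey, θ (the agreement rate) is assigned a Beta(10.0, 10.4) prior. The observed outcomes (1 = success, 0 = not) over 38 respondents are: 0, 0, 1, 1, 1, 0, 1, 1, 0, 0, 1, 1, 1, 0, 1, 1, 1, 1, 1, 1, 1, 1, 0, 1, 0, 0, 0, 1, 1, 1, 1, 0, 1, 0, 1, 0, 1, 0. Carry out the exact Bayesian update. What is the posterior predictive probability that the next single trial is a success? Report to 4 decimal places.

0.5822

The Beta prior is conjugate to a Binomial/Bernoulli likelihood; the update adds successes to α and failures to β.
Posterior: Beta(α+k, β+n−k) = Beta(10.0+24, 10.4+14) = Beta(34.0, 24.4).
For a single future Bernoulli trial, P(success | data) = α/(α+β) = 0.5822.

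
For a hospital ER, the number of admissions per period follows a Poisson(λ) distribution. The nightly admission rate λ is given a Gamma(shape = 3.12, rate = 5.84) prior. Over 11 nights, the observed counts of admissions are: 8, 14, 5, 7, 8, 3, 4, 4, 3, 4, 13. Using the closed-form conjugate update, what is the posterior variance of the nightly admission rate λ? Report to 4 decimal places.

With a Gamma(shape α, rate β) prior, the Poisson likelihood is conjugate: the posterior is Gamma(α + ΣXᵢ, β + n).
Sum of counts S = 73 over n = 11 nights.
Posterior: Gamma(α+S, β+n) = Gamma(3.12+73, 5.84+11) = Gamma(76.12, 16.84).
Var = α/β² = 76.12/16.84² = 0.2684.

0.2684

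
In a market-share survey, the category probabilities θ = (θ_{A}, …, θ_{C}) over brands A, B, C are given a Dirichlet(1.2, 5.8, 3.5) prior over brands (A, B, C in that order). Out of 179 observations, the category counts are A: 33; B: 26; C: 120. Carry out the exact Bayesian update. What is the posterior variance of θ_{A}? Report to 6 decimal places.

0.000776

The Dirichlet prior is conjugate to the Multinomial likelihood: each posterior αⱼ = prior αⱼ + observed count nⱼ.
Posterior concentration: (34.2, 31.8, 123.5), total = 189.5.
Var[θ_j] = α_j(Σα−α_j)/((Σα)²(Σα+1)) = 34.2·155.3/(189.5²·190.5) = 0.000776.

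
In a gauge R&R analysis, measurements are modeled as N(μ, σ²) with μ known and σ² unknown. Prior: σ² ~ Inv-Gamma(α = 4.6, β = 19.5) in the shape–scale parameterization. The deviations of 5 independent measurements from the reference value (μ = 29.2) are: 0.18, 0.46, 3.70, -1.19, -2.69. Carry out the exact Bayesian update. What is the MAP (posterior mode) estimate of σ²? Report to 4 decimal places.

With known mean μ and an Inverse-Gamma(α, β) prior on σ², the Normal likelihood is conjugate: posterior is Inv-Gamma(α + n/2, β + Σ(xᵢ−μ)²/2).
Σ(xᵢ−μ)² = (0.18)² + (0.46)² + (3.70)² + (-1.19)² + (-2.69)² = 22.5862.
Posterior: Inv-Gamma(4.6 + 5/2, 19.5 + 22.5862/2) = Inv-Gamma(7.10, 30.79310).
Mode = β/(α+1) = 30.79310/8.10 = 3.8016.

3.8016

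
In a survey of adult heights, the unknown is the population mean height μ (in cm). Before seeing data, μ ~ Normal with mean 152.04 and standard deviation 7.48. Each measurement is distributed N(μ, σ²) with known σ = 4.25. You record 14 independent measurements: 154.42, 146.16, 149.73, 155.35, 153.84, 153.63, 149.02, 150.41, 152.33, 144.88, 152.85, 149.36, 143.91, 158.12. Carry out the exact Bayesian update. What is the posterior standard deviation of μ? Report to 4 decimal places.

1.1230

For Normal data with known variance σ², a Normal(μ₀, σ₀²) prior on μ is conjugate. Posterior precision = 1/σ₀² + n/σ²; posterior mean is the precision-weighted average of μ₀ and x̄.
σ₀² = 7.48² = 55.9504, σ² = 4.25² = 18.0625; σ² + n·σ₀² = 18.0625 + 14·55.9504 = 801.3681.
Posterior precision = 1/σ₀² + n/σ² = 1/55.9504 + 14/18.0625 = (σ² + n·σ₀²)/(σ₀²σ²) = 801.3681/(55.9504·18.0625); posterior variance σₙ² = σ₀²σ²/(σ² + n·σ₀²) = 55.9504·18.0625/801.3681 = 1.261098.
Posterior SD = √σₙ² = √(55.9504·18.0625/801.3681) = 1.1230.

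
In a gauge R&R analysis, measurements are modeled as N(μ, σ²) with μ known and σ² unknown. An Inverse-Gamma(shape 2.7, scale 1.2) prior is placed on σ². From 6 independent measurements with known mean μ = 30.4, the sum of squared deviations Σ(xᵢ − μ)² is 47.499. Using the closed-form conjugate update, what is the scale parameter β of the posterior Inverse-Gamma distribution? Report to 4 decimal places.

With known mean μ and an Inverse-Gamma(α, β) prior on σ², the Normal likelihood is conjugate: posterior is Inv-Gamma(α + n/2, β + Σ(xᵢ−μ)²/2).
Posterior: Inv-Gamma(2.7 + 6/2, 1.2 + 47.499/2) = Inv-Gamma(5.70, 24.9495).
Posterior β = 24.9495.

24.9495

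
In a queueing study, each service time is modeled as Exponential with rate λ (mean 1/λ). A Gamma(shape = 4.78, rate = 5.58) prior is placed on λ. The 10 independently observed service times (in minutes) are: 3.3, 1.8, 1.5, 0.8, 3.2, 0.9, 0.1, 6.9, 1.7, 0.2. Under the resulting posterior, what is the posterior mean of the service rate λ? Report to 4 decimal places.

With a Gamma(shape α, rate β) prior on the exponential rate λ, the posterior after n observations with total T = Σxᵢ is Gamma(α+n, β+T).
Sum of observations T = 20.4 minutes; n = 10.
Posterior: Gamma(4.78+10, 5.58+20.4) = Gamma(14.78, 25.98).
Posterior mean of λ = α/β = 14.78/25.98 = 0.5689.

0.5689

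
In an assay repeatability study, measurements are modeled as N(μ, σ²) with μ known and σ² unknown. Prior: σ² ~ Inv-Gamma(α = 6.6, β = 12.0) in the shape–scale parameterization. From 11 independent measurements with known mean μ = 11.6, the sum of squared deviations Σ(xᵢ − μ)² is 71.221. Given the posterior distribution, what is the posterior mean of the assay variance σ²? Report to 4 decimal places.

4.2892

With known mean μ and an Inverse-Gamma(α, β) prior on σ², the Normal likelihood is conjugate: posterior is Inv-Gamma(α + n/2, β + Σ(xᵢ−μ)²/2).
Posterior: Inv-Gamma(6.6 + 11/2, 12.0 + 71.221/2) = Inv-Gamma(12.10, 47.6105).
E[σ²|data] = β/(α−1) = 47.6105/11.10 = 4.2892.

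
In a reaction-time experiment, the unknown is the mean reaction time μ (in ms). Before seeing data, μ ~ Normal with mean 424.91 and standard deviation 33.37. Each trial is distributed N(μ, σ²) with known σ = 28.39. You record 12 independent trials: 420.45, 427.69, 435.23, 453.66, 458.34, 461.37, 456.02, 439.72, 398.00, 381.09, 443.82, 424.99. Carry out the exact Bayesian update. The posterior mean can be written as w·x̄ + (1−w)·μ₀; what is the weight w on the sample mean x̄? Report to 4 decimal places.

0.9431

For Normal data with known variance σ², a Normal(μ₀, σ₀²) prior on μ is conjugate. Posterior precision = 1/σ₀² + n/σ²; posterior mean is the precision-weighted average of μ₀ and x̄.
σ₀² = 33.37² = 1113.5569, σ² = 28.39² = 805.9921. Prior precision 1/σ₀² = 1/1113.5569; data precision n/σ² = 12/805.9921.
w = (n/σ²)/(1/σ₀² + n/σ²) = n·σ₀²/(σ² + n·σ₀²) = 12·1113.5569/(805.9921 + 12·1113.5569) = 13362.6828/14168.6749 = 0.9431.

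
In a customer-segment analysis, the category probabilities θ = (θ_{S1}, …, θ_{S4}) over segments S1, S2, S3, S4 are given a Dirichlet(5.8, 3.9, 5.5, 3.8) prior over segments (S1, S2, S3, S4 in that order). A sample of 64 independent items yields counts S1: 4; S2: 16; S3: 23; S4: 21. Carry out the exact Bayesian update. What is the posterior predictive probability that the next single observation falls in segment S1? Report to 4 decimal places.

The Dirichlet prior is conjugate to the Multinomial likelihood: each posterior αⱼ = prior αⱼ + observed count nⱼ.
Posterior concentration: (9.8, 19.9, 28.5, 24.8), total = 83.0.
P(next = S1 | data) = α_{S1}/Σα = 0.1181.

0.1181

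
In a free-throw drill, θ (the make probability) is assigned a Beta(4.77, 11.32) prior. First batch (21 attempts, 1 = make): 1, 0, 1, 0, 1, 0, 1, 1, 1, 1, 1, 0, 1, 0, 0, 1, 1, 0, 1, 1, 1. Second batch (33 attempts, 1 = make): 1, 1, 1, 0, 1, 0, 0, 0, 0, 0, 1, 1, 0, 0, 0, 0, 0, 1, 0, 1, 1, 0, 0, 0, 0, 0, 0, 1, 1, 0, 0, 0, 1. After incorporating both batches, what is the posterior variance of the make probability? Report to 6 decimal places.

0.003464

The Beta prior is conjugate to a Binomial/Bernoulli likelihood; the update adds successes to α and failures to β.
After batch 1: Beta(4.77+14, 11.32+7) = Beta(18.77, 18.32).
After batch 2: Beta(18.77+12, 18.32+21) = Beta(30.77, 39.32).
Var = αβ/((α+β)²(α+β+1)) = 30.77·39.32/(70.09²·71.09) = 0.003464.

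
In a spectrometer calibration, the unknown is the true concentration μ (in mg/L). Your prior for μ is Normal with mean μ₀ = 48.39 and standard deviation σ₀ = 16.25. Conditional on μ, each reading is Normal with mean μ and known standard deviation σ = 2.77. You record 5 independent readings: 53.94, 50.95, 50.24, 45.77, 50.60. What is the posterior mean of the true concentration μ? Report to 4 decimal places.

For Normal data with known variance σ², a Normal(μ₀, σ₀²) prior on μ is conjugate. Posterior precision = 1/σ₀² + n/σ²; posterior mean is the precision-weighted average of μ₀ and x̄.
Σxᵢ = 53.94 + 50.95 + 50.24 + 45.77 + 50.60 = 251.5, so n·x̄ = 251.5.
σ₀² = 16.25² = 264.0625, σ² = 2.77² = 7.6729; σ² + n·σ₀² = 7.6729 + 5·264.0625 = 1327.9854.
Posterior mean = (μ₀/σ₀² + n·x̄/σ²)/(1/σ₀² + n/σ²) = (σ²·μ₀ + σ₀²·n·x̄)/(σ² + n·σ₀²) = (7.6729·48.39 + 264.0625·251.5)/1327.9854 = 66783.010381/1327.9854 = 50.2890.

50.2890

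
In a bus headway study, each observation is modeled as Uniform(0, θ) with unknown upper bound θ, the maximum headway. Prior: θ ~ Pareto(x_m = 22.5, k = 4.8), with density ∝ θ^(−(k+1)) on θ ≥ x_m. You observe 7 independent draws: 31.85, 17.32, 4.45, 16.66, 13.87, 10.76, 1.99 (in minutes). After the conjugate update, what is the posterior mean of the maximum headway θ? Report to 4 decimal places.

34.7991

A Pareto(scale x_m, shape k) prior on the upper bound θ of Uniform(0, θ) is conjugate: posterior is Pareto(max(x_m, max xᵢ), k + n).
Sample maximum = 31.85; prior scale x_m = 22.5 → posterior scale = max = 31.85.
Posterior shape = 4.8 + 7 = 11.8.
E[θ|data] = k·x_m/(k−1) = 11.8·31.85/10.8 = 34.7991.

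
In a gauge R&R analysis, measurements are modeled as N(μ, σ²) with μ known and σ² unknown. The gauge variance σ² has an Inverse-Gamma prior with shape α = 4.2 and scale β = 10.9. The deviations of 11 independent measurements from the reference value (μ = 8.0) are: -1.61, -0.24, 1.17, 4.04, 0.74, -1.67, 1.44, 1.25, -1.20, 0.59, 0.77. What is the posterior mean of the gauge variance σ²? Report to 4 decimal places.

2.9594

With known mean μ and an Inverse-Gamma(α, β) prior on σ², the Normal likelihood is conjugate: posterior is Inv-Gamma(α + n/2, β + Σ(xᵢ−μ)²/2).
Σ(xᵢ−μ)² = (-1.61)² + (-0.24)² + (1.17)² + (4.04)² + (0.74)² + (-1.67)² + (1.44)² + (1.25)² + (-1.20)² + (0.59)² + (0.77)² = 29.6938.
Posterior: Inv-Gamma(4.2 + 11/2, 10.9 + 29.6938/2) = Inv-Gamma(9.70, 25.74690).
E[σ²|data] = β/(α−1) = 25.74690/8.70 = 2.9594.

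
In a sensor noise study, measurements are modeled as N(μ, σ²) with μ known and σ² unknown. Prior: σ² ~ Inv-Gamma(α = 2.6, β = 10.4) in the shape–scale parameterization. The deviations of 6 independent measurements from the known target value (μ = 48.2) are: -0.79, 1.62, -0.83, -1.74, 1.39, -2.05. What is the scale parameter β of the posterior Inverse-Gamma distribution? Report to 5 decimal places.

With known mean μ and an Inverse-Gamma(α, β) prior on σ², the Normal likelihood is conjugate: posterior is Inv-Gamma(α + n/2, β + Σ(xᵢ−μ)²/2).
Σ(xᵢ−μ)² = (-0.79)² + (1.62)² + (-0.83)² + (-1.74)² + (1.39)² + (-2.05)² = 13.0996.
Posterior: Inv-Gamma(2.6 + 6/2, 10.4 + 13.0996/2) = Inv-Gamma(5.60, 16.94980).
Posterior β = 16.94980.

16.94980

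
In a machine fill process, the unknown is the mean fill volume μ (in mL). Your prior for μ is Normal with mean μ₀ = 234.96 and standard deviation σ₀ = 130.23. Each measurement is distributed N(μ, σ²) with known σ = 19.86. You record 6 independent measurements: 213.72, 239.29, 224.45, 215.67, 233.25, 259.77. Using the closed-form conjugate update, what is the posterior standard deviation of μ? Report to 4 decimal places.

8.0921

For Normal data with known variance σ², a Normal(μ₀, σ₀²) prior on μ is conjugate. Posterior precision = 1/σ₀² + n/σ²; posterior mean is the precision-weighted average of μ₀ and x̄.
σ₀² = 130.23² = 16959.8529, σ² = 19.86² = 394.4196; σ² + n·σ₀² = 394.4196 + 6·16959.8529 = 102153.537.
Posterior precision = 1/σ₀² + n/σ² = 1/16959.8529 + 6/394.4196 = (σ² + n·σ₀²)/(σ₀²σ²) = 102153.537/(16959.8529·394.4196); posterior variance σₙ² = σ₀²σ²/(σ² + n·σ₀²) = 16959.8529·394.4196/102153.537 = 65.482788.
Posterior SD = √σₙ² = √(16959.8529·394.4196/102153.537) = 8.0921.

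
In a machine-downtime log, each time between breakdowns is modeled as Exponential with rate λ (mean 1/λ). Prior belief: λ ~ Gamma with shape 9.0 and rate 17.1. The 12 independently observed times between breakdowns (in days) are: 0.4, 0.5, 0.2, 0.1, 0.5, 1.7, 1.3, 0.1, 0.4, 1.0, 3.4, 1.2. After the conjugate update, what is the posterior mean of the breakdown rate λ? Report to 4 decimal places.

0.7527

With a Gamma(shape α, rate β) prior on the exponential rate λ, the posterior after n observations with total T = Σxᵢ is Gamma(α+n, β+T).
Sum of observations T = 10.8 days; n = 12.
Posterior: Gamma(9.0+12, 17.1+10.8) = Gamma(21.0, 27.9).
Posterior mean of λ = α/β = 21.0/27.9 = 0.7527.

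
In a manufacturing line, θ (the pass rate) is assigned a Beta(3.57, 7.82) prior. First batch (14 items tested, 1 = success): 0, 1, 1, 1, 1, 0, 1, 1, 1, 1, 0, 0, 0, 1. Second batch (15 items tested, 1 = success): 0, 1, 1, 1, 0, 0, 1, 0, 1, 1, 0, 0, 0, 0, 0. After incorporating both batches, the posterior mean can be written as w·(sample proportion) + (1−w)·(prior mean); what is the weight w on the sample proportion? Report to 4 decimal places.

0.7180

The Beta prior is conjugate to a Binomial/Bernoulli likelihood; the update adds successes to α and failures to β.
Total number of items tested: n = 14 + 15 = 29.
Posterior mean = (α₀+k)/(α₀+β₀+n) = [n/(α₀+β₀+n)]·(k/n) + [(α₀+β₀)/(α₀+β₀+n)]·α₀/(α₀+β₀), so only n and the prior enter the weight.
The weight on the data is w = n/(α₀+β₀+n) = 29/(3.57+7.82+29) = 29/40.39 = 0.7180.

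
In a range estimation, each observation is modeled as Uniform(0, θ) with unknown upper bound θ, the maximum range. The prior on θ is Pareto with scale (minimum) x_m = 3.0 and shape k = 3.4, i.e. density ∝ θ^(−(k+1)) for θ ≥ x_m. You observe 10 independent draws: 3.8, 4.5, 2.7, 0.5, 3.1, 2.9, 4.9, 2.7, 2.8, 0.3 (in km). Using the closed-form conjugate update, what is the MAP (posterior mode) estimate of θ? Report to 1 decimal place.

4.9

A Pareto(scale x_m, shape k) prior on the upper bound θ of Uniform(0, θ) is conjugate: posterior is Pareto(max(x_m, max xᵢ), k + n).
Sample maximum = 4.9; prior scale x_m = 3.0 → posterior scale = max = 4.9.
Posterior shape = 3.4 + 10 = 13.4.
The Pareto density is decreasing on [x_m, ∞), so the mode is x_m = 4.9.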